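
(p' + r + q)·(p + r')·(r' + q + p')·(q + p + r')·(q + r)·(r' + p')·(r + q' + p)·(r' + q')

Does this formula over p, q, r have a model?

Yes

Try p = 1.
From the singleton clause (r'), r = 0.
From the singleton clause (q), q = 1.
All clauses are satisfied.
A satisfying assignment: p: 1, q: 1, r: 0.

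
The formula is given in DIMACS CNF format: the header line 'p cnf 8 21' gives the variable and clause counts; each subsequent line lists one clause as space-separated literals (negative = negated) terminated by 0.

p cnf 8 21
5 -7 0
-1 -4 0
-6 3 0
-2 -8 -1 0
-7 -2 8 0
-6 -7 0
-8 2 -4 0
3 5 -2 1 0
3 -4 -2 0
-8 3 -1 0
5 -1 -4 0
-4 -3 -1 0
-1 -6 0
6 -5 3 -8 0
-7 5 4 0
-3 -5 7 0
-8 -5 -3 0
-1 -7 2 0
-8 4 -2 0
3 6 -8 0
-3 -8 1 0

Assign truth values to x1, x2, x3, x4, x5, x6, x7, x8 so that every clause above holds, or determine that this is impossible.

Suppose x5 = False.
(¬x7) alone gives x7 = False.
Suppose x1 = False.
Suppose x6 = False.
Suppose x3 = False.
(¬x2) alone gives x2 = False.
(¬x8) alone gives x8 = False.
No clause remains; x4 is free.

x1: False; x2: False; x3: False; x4: False; x5: False; x6: False; x7: False; x8: False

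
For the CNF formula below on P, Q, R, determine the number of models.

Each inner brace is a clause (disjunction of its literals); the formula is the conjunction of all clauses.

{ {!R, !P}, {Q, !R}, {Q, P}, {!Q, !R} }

3

There are 2^3 = 8 truth assignments over (P, Q, R).
Split on P. With P = true, the clauses containing P are satisfied and !P drops from the rest; 2 of the 2^2 = 4 assignments to the other variables satisfy what remains.
With P = false, by the same count on the reduced clause set, 1 assignment works.
Total: 2 + 1 = 3.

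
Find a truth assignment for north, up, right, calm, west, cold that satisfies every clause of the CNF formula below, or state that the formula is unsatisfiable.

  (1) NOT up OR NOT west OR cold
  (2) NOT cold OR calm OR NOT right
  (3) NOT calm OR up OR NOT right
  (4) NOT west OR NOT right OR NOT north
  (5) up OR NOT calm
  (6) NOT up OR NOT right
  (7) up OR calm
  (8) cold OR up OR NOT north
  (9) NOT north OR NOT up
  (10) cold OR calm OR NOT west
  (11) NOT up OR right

UNSATISFIABLE

Suppose up = true.
(NOT right) alone gives right = false.
That conflicts with the unit clause (right).
So up must be the other value — set up = false.
(NOT calm) alone gives calm = false.
That conflicts with the unit clause (calm).
Either choice for up ends in contradiction.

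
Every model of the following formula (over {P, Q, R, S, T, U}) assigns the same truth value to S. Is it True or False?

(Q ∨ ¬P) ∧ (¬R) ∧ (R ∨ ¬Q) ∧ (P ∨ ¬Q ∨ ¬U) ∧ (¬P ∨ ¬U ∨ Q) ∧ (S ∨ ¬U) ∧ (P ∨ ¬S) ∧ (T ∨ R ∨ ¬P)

Suppose S = True.
(¬R) alone gives R = False.
(¬Q) alone gives Q = False.
(¬P) alone gives P = False.
But (P) is also a unit clause — contradiction.
So every satisfying assignment has S = False.

False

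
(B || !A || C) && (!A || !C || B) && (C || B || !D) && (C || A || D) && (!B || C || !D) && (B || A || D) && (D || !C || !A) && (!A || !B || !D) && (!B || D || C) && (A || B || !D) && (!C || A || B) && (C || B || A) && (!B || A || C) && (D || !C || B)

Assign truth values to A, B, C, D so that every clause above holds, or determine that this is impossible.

Suppose B = true.
Suppose C = true.
Suppose D = true.
The clause (!A) is unit, so A = false.
All clauses are satisfied.

A: false; B: true; C: true; D: true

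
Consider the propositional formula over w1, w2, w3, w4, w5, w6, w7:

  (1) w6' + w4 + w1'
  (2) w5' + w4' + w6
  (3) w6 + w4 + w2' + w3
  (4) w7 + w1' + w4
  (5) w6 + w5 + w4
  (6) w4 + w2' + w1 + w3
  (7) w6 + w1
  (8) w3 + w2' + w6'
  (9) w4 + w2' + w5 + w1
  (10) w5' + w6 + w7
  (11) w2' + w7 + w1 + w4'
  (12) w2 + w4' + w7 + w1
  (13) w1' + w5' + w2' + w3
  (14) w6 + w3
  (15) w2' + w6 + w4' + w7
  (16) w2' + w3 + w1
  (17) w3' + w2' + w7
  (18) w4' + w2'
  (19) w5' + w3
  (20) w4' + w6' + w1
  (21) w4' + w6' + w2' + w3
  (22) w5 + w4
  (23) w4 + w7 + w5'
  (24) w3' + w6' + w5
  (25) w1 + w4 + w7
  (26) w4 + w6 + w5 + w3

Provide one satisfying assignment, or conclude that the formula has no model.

Branch on w6: set w6 = 1.
Branch on w4: set w4 = 1.
From the singleton clause (w2'), w2 = 0.
From the singleton clause (w1), w1 = 1.
Branch on w5: set w5 = 1.
From the singleton clause (w3), w3 = 1.
No clause remains; w7 is free.

w1 ↦ 1, w2 ↦ 0, w3 ↦ 1, w4 ↦ 1, w5 ↦ 1, w6 ↦ 1, w7 ↦ 1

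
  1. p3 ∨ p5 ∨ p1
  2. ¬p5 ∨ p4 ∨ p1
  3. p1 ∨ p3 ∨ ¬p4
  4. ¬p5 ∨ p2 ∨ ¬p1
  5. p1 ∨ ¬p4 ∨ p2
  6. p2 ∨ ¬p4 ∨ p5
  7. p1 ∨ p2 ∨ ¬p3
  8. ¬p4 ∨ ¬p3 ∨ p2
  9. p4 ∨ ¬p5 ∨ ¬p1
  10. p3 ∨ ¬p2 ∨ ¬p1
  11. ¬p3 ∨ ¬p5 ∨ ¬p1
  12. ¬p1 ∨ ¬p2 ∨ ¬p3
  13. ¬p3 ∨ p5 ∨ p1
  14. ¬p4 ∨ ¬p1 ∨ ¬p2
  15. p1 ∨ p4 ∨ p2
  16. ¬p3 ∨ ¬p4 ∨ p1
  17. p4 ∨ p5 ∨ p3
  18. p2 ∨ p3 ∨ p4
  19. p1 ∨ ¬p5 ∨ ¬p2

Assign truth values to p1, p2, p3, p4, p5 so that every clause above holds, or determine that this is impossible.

Suppose p3 = True.
Suppose p1 = True.
The clause (¬p5) is unit, so p5 = False.
The clause (¬p2) is unit, so p2 = False.
The clause (¬p4) is unit, so p4 = False.
This assignment satisfies each clause.

p1: True; p2: False; p3: True; p4: False; p5: False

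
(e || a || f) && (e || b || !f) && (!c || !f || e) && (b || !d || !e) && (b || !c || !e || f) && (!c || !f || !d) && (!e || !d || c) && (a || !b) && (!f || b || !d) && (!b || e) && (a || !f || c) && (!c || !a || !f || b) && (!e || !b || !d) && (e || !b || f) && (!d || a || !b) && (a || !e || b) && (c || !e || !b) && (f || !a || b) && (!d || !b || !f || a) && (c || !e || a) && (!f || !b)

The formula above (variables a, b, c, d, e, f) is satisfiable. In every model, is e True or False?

True

Suppose e = false.
The clause (!b) is unit, so b = false.
The clause (!f) is unit, so f = false.
The clause (a) is unit, so a = true.
But (!a) is also a unit clause — contradiction.
So every satisfying assignment has e = True.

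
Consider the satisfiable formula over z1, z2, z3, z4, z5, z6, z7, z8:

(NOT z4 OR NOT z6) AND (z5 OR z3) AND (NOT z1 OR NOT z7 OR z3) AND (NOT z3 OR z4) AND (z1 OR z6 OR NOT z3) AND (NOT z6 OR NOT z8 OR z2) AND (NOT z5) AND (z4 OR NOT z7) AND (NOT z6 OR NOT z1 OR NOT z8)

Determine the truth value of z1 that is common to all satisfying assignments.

Suppose z1 = false.
Unit clause (NOT z5) forces z5 = false.
Unit clause (z3) forces z3 = true.
Unit clause (z4) forces z4 = true.
Unit clause (NOT z6) forces z6 = false.
But (z6) is also a unit clause — contradiction.
So every satisfying assignment has z1 = True.

True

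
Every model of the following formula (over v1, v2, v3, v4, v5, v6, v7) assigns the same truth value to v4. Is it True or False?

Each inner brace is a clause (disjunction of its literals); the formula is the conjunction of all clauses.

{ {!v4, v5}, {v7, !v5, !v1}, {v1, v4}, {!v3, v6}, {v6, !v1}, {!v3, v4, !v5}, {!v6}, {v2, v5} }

Suppose v4 = false.
(v1) alone gives v1 = true.
(v6) alone gives v6 = true.
Now (!v6) is unsatisfied and unit — conflict.
So every satisfying assignment has v4 = True.

True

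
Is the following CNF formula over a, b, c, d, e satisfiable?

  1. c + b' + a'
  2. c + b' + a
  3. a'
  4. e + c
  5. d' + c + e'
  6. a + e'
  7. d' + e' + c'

From the singleton clause (a'), a = 0.
From the singleton clause (e'), e = 0.
From the singleton clause (c), c = 1.
No clause remains; b, d are free.
A satisfying assignment: a: 0,  b: 0,  c: 1,  d: 0,  e: 0.

Yes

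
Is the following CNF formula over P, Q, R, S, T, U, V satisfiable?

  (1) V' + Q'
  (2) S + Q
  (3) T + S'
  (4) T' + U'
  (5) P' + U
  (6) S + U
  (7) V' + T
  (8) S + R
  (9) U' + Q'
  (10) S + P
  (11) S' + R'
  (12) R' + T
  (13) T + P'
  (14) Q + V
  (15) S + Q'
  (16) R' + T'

Branch on V: set V = 0.
Unit clause (Q) forces Q = 1.
Unit clause (U') forces U = 0.
Unit clause (P') forces P = 0.
Unit clause (S) forces S = 1.
Unit clause (T) forces T = 1.
Unit clause (R') forces R = 0.
All clauses are satisfied.
A satisfying assignment: P: 0,  Q: 1,  R: 0,  S: 1,  T: 1,  U: 0,  V: 0.

Yes, satisfiable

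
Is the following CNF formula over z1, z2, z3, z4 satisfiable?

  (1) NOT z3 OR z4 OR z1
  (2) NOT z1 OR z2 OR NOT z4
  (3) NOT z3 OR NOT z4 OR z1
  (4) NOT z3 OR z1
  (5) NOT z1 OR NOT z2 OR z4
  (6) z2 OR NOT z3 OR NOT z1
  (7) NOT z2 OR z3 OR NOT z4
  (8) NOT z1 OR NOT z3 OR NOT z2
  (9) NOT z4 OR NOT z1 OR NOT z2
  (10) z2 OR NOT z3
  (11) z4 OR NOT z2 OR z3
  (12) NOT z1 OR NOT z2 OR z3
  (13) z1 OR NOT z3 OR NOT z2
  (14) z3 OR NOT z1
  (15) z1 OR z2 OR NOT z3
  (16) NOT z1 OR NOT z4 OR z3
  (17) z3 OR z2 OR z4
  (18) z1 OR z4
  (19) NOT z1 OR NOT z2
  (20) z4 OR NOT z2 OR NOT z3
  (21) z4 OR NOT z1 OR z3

Yes

Try z3 = false.
The clause (NOT z1) is unit, so z1 = false.
The clause (z4) is unit, so z4 = true.
The clause (NOT z2) is unit, so z2 = false.
This assignment satisfies each clause.
A satisfying assignment: z1: false,  z2: false,  z3: false,  z4: true.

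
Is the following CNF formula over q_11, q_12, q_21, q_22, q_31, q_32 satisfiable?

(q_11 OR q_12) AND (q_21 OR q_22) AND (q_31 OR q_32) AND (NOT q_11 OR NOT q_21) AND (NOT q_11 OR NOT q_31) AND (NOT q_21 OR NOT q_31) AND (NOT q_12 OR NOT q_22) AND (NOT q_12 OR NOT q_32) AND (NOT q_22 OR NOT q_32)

Branch on q_11: set q_11 = true.
From the singleton clause (NOT q_21), q_21 = false.
From the singleton clause (q_22), q_22 = true.
From the singleton clause (NOT q_31), q_31 = false.
From the singleton clause (q_32), q_32 = true.
Now (NOT q_32) is unsatisfied and unit — conflict.
So q_11 must be the other value — set q_11 = false.
From the singleton clause (q_12), q_12 = true.
From the singleton clause (NOT q_22), q_22 = false.
From the singleton clause (q_21), q_21 = true.
From the singleton clause (NOT q_31), q_31 = false.
From the singleton clause (q_32), q_32 = true.
Now (NOT q_32) is unsatisfied and unit — conflict.
Either choice for q_11 ends in contradiction.
No assignment satisfies every clause.

Unsatisfiable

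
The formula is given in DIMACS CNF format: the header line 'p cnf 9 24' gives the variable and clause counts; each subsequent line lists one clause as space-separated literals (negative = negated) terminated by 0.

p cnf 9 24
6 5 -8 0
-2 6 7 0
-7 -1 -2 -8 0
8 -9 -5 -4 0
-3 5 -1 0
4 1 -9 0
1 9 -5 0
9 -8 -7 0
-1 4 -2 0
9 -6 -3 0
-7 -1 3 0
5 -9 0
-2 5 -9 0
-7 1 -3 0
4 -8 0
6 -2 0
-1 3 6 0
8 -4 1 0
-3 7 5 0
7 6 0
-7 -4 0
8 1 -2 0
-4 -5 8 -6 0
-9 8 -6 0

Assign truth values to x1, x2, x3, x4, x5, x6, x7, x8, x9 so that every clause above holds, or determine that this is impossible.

Try x5 = True.
Try x1 = True.
Try x4 = False.
(¬x2) alone gives x2 = False.
(¬x8) alone gives x8 = False.
Try x7 = True.
(x3) alone gives x3 = True.
Try x9 = True.
(¬x6) alone gives x6 = False.
All clauses are satisfied.

x1 ↦ True, x2 ↦ False, x3 ↦ True, x4 ↦ False, x5 ↦ True, x6 ↦ False, x7 ↦ True, x8 ↦ False, x9 ↦ True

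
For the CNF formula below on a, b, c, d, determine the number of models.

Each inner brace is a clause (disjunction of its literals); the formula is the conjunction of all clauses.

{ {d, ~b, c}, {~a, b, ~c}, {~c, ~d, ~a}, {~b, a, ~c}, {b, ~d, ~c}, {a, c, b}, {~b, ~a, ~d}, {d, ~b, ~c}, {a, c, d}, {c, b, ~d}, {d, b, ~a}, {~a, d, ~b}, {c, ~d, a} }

1

There are 2^4 = 16 truth assignments over (a, b, c, d).
Check each against the 13 clauses (columns in the order a, b, c, d):
  F F F F  ✗ fails (a | c | b)
  F F F T  ✗ fails (a | c | b)
  F F T F  ✓ satisfies all
  F F T T  ✗ fails (b | ~d | ~c)
  F T F F  ✗ fails (d | ~b | c)
  F T F T  ✗ fails (c | ~d | a)
  F T T F  ✗ fails (~b | a | ~c)
  F T T T  ✗ fails (~b | a | ~c)
  T F F F  ✗ fails (d | b | ~a)
  T F F T  ✗ fails (c | b | ~d)
  T F T F  ✗ fails (~a | b | ~c)
  T F T T  ✗ fails (~a | b | ~c)
  T T F F  ✗ fails (d | ~b | c)
  T T F T  ✗ fails (~b | ~a | ~d)
  T T T F  ✗ fails (d | ~b | ~c)
  T T T T  ✗ fails (~c | ~d | ~a)
1 of the 16 rows is a model.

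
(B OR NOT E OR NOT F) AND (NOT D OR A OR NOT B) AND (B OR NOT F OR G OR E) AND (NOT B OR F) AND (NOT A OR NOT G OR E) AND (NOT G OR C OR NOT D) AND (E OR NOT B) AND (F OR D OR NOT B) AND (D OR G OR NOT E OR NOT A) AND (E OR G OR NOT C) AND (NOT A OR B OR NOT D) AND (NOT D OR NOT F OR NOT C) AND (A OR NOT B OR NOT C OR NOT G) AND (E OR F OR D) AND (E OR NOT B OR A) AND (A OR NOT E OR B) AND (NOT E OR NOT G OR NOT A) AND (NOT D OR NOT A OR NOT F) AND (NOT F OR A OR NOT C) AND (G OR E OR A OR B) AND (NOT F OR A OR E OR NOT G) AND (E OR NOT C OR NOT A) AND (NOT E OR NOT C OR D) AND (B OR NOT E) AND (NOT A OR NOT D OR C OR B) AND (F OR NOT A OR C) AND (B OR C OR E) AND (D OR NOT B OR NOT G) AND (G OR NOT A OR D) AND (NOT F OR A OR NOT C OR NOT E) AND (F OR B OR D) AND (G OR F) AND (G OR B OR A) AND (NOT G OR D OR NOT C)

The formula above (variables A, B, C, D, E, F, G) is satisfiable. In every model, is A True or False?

Suppose A = true.
Try B = false.
Unit clause (NOT D) forces D = false.
Unit clause (NOT E) forces E = false.
Unit clause (NOT G) forces G = false.
Now (G) is unsatisfied and unit — conflict.
Backtrack on B: now try B = true.
Unit clause (F) forces F = true.
Unit clause (E) forces E = true.
Unit clause (NOT G) forces G = false.
Unit clause (D) forces D = true.
Now (NOT D) is unsatisfied and unit — conflict.
Either choice for B ends in contradiction.
So every satisfying assignment has A = False.

False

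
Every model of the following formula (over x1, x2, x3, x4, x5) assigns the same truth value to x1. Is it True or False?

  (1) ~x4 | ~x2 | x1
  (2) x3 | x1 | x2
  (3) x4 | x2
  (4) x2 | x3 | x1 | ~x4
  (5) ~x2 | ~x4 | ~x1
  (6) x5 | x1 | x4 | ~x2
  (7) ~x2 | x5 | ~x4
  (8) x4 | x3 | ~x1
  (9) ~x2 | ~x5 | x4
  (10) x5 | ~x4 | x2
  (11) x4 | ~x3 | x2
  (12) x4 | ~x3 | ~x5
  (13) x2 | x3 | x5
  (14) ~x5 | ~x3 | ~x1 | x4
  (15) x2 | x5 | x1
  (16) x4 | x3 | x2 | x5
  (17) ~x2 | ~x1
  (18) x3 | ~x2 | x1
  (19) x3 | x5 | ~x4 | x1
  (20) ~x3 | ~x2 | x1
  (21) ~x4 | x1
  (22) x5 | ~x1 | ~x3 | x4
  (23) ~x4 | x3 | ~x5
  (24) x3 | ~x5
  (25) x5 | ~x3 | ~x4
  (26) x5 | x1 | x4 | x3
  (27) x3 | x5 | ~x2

Suppose x1 = 0.
The clause (~x4) is unit, so x4 = 0.
The clause (x2) is unit, so x2 = 1.
The clause (x5) is unit, so x5 = 1.
But (~x5) is also a unit clause — contradiction.
So every satisfying assignment has x1 = True.

True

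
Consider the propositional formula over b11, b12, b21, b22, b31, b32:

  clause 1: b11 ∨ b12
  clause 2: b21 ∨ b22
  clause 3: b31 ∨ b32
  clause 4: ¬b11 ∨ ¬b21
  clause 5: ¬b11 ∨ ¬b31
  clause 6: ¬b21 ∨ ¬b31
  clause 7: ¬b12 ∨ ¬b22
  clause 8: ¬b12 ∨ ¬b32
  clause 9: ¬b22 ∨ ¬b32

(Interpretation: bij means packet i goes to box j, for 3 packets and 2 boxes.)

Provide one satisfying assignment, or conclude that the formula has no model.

UNSATISFIABLE

Branch on b11: set b11 = True.
The clause (¬b21) is unit, so b21 = False.
The clause (b22) is unit, so b22 = True.
The clause (¬b31) is unit, so b31 = False.
The clause (b32) is unit, so b32 = True.
Now (¬b32) is unsatisfied and unit — conflict.
Undo b11 and try b11 = False.
The clause (b12) is unit, so b12 = True.
The clause (¬b22) is unit, so b22 = False.
The clause (b21) is unit, so b21 = True.
The clause (¬b31) is unit, so b31 = False.
The clause (b32) is unit, so b32 = True.
Now (¬b32) is unsatisfied and unit — conflict.
Both values of b11 lead to a conflict.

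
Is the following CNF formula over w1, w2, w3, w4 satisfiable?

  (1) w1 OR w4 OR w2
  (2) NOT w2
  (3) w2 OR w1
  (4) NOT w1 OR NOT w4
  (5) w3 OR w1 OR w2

The clause (NOT w2) is unit, so w2 = false.
The clause (w1) is unit, so w1 = true.
The clause (NOT w4) is unit, so w4 = false.
All clauses hold; w3 can take either value.
A satisfying assignment: w1: true; w2: false; w3: false; w4: false.

Yes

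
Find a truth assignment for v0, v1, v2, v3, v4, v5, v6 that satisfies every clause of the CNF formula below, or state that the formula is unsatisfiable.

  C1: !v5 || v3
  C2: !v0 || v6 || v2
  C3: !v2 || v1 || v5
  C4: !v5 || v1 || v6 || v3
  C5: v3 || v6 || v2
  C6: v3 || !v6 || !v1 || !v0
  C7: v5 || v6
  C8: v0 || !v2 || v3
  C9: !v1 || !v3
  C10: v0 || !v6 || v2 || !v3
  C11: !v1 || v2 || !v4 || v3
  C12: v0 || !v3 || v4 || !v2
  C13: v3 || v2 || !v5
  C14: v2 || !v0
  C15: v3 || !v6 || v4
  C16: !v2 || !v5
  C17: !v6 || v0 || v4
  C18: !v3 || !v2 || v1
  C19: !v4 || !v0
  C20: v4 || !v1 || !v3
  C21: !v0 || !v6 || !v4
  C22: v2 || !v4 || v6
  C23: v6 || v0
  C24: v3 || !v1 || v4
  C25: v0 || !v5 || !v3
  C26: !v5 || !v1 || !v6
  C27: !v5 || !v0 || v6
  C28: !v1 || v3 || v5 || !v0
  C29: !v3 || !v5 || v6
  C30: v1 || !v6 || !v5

v0 ↦ false,  v1 ↦ false,  v2 ↦ false,  v3 ↦ false,  v4 ↦ true,  v5 ↦ false,  v6 ↦ true

Try v5 = false.
(v6) alone gives v6 = true.
Try v2 = false.
(!v0) alone gives v0 = false.
(!v3) alone gives v3 = false.
(v4) alone gives v4 = true.
(!v1) alone gives v1 = false.
All clauses are satisfied.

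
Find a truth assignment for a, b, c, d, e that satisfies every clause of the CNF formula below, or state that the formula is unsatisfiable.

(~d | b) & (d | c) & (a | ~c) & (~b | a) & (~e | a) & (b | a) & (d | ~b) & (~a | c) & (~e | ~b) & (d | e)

a=1,  b=0,  c=1,  d=0,  e=1

Case d = 0:
Unit clause (c) forces c = 1.
Unit clause (a) forces a = 1.
Unit clause (~b) forces b = 0.
Unit clause (e) forces e = 1.
Every clause now holds.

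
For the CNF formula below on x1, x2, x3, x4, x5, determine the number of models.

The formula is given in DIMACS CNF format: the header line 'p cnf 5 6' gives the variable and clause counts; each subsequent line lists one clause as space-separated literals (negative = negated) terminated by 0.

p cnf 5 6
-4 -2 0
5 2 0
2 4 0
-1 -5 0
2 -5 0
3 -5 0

There are 2^5 = 32 truth assignments over (x1, x2, x3, x4, x5).
Split on x1. With x1 = True, the clauses containing x1 are satisfied and ¬x1 drops from the rest; 2 of the 2^4 = 16 assignments to the other variables satisfy what remains.
With x1 = False, by the same count on the reduced clause set, 3 assignments work.
(One model: x1=F, x2=T, x3=F, x4=F, x5=F.)
Total: 2 + 3 = 5.

5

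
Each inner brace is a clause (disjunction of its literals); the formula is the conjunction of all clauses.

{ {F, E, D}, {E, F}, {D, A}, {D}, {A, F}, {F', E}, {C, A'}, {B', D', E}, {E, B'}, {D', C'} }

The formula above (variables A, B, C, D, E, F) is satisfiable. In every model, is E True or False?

Suppose E = 0.
(F) alone gives F = 1.
That conflicts with the unit clause (F').
So every satisfying assignment has E = True.

True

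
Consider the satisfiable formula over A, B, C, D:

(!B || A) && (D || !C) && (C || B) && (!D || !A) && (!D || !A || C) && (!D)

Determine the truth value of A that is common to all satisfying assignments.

Suppose A = false.
From the singleton clause (!B), B = false.
From the singleton clause (C), C = true.
From the singleton clause (D), D = true.
But (!D) is also a unit clause — contradiction.
So every satisfying assignment has A = True.

True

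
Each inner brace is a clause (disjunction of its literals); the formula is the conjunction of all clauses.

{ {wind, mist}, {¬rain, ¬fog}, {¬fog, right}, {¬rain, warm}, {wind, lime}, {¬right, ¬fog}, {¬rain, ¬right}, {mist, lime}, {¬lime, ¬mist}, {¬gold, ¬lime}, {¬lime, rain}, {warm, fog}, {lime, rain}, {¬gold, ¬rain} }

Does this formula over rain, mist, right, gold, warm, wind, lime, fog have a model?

Satisfiable

Suppose wind = True.
Suppose rain = True.
Unit clause (¬fog) forces fog = False.
Unit clause (warm) forces warm = True.
Unit clause (¬right) forces right = False.
Unit clause (¬gold) forces gold = False.
Suppose mist = False.
Unit clause (lime) forces lime = True.
All clauses are satisfied.
A satisfying assignment: rain: True, mist: False, right: False, gold: False, warm: True, wind: True, lime: True, fog: False.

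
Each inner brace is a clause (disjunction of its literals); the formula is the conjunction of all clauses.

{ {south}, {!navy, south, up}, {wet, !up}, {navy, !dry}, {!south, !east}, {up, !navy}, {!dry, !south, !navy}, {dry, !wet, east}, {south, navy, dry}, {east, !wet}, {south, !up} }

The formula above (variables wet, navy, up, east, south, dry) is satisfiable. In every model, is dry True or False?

False

Suppose dry = true.
(south) alone gives south = true.
(navy) alone gives navy = true.
That conflicts with the unit clause (!navy).
So every satisfying assignment has dry = False.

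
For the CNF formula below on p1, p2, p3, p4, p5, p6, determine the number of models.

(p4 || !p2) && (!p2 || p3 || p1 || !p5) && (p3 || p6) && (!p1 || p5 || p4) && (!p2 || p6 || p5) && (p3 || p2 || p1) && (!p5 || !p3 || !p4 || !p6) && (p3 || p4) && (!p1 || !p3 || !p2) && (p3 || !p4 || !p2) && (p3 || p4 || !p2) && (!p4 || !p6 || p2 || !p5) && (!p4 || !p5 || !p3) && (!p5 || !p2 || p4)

There are 2^6 = 64 truth assignments over (p1, p2, p3, p4, p5, p6).
Split on p5. With p5 = true, the clauses containing p5 are satisfied and !p5 drops from the rest; 4 of the 2^5 = 32 assignments to the other variables satisfy what remains.
With p5 = false, by the same count on the reduced clause set, 8 assignments work.
(One model: p1=F, p2=F, p3=T, p4=F, p5=F, p6=F.)
Total: 4 + 8 = 12.

12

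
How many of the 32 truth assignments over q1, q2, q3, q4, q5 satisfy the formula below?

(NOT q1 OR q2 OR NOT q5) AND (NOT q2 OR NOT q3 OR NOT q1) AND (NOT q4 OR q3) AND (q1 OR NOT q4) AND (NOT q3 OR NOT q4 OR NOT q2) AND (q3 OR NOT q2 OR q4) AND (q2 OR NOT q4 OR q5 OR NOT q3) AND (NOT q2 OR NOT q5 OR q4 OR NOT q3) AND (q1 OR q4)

2

There are 2^5 = 32 truth assignments over (q1, q2, q3, q4, q5).
Split on q4. With q4 = true, the clauses containing q4 are satisfied and NOT q4 drops from the rest; 0 of the 2^4 = 16 assignments to the other variables satisfy what remains.
With q4 = false, by the same count on the reduced clause set, 2 assignments work.
Total: 0 + 2 = 2.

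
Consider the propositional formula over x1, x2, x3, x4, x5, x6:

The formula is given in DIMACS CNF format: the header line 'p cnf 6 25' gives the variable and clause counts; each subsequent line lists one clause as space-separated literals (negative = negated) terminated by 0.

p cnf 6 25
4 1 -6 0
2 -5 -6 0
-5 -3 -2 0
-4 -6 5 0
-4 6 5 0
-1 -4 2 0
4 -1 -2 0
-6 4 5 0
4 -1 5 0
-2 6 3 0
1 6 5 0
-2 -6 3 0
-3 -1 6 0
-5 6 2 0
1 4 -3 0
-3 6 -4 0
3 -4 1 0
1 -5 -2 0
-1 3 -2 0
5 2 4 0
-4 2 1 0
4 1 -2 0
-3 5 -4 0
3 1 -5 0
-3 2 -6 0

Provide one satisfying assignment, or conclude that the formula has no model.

UNSATISFIABLE

Case x4 = True:
Case x6 = False:
From the singleton clause (x5), x5 = True.
From the singleton clause (x2), x2 = True.
From the singleton clause (¬x3), x3 = False.
But (x3) is also a unit clause — contradiction.
So x6 must be the other value — set x6 = True.
From the singleton clause (x5), x5 = True.
From the singleton clause (x2), x2 = True.
From the singleton clause (¬x3), x3 = False.
But (x3) is also a unit clause — contradiction.
Either choice for x6 ends in contradiction.
So x4 must be the other value — set x4 = False.
Case x1 = True:
From the singleton clause (¬x2), x2 = False.
From the singleton clause (x5), x5 = True.
From the singleton clause (¬x6), x6 = False.
But (x6) is also a unit clause — contradiction.
So x1 must be the other value — set x1 = False.
From the singleton clause (¬x6), x6 = False.
From the singleton clause (x5), x5 = True.
From the singleton clause (x2), x2 = True.
But (¬x2) is also a unit clause — contradiction.
Either choice for x1 ends in contradiction.
Either choice for x4 ends in contradiction.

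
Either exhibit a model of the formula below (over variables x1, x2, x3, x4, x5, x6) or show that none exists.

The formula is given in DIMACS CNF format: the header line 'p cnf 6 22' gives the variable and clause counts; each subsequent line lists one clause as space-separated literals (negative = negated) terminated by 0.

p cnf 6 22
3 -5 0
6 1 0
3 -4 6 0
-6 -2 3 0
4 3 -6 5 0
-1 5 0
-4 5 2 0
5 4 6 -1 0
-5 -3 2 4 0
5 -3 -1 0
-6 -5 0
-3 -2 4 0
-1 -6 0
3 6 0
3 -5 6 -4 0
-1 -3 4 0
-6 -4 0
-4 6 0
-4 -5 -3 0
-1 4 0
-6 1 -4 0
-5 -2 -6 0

x1: False; x2: False; x3: True; x4: False; x5: False; x6: True

Case x3 = True:
Case x6 = True:
(¬x5) alone gives x5 = False.
(¬x1) alone gives x1 = False.
(¬x4) alone gives x4 = False.
(¬x2) alone gives x2 = False.
Every clause now holds.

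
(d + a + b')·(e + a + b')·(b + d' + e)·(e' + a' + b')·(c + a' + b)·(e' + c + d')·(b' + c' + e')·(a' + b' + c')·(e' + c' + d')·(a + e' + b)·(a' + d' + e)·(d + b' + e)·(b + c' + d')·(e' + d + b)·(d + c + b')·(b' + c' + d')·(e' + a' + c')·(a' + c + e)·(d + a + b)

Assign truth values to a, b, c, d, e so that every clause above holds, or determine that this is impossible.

Case d = 0:
Case a = 1:
Case e = 0:
From the singleton clause (b'), b = 0.
From the singleton clause (c), c = 1.
This assignment satisfies each clause.

a: 1; b: 0; c: 1; d: 0; e: 0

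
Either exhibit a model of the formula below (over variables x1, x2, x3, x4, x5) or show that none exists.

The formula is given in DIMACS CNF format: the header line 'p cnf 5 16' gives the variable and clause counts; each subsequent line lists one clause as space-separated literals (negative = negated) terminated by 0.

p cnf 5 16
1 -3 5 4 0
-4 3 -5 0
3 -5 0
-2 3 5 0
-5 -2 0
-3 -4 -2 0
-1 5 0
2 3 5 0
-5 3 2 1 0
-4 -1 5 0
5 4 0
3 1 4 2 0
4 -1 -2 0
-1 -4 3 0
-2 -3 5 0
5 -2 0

x1 ↦ False, x2 ↦ False, x3 ↦ True, x4 ↦ False, x5 ↦ True

Try x3 = True.
Try x5 = True.
(¬x2) alone gives x2 = False.
All clauses hold; x1, x4 can take either value.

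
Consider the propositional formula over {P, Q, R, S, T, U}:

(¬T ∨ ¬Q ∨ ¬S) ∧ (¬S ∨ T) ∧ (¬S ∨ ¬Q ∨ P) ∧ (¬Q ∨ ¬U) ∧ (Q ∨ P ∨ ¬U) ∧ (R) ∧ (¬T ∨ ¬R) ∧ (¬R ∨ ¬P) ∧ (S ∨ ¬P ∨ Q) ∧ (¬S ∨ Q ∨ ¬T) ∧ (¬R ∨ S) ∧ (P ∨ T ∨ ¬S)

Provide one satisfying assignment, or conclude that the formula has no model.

UNSATISFIABLE

From the singleton clause (R), R = True.
From the singleton clause (¬T), T = False.
From the singleton clause (¬S), S = False.
Now (S) is unsatisfied and unit — conflict.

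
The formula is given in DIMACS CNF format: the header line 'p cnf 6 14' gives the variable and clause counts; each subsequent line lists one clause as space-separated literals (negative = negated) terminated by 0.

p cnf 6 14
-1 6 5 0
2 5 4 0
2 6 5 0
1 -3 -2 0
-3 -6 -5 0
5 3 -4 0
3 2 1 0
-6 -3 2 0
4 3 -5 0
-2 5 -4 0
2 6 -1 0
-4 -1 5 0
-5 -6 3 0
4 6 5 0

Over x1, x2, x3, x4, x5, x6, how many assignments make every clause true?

9

There are 2^6 = 64 truth assignments over (x1, x2, x3, x4, x5, x6).
Split on x4. With x4 = True, the clauses containing x4 are satisfied and ¬x4 drops from the rest; 4 of the 2^5 = 32 assignments to the other variables satisfy what remains.
With x4 = False, by the same count on the reduced clause set, 5 assignments work.
Total: 4 + 5 = 9.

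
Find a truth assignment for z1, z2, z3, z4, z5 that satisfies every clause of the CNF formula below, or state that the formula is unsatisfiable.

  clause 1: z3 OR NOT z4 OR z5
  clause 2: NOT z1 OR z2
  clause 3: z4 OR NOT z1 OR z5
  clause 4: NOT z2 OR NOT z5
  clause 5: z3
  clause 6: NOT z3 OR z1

(z3) alone gives z3 = true.
(z1) alone gives z1 = true.
(z2) alone gives z2 = true.
(NOT z5) alone gives z5 = false.
(z4) alone gives z4 = true.
This assignment satisfies each clause.

z1: true,  z2: true,  z3: true,  z4: true,  z5: false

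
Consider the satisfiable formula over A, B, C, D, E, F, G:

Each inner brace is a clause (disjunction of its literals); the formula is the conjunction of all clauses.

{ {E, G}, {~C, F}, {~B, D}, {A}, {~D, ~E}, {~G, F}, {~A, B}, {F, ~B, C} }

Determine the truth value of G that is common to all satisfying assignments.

True

Suppose G = 0.
The clause (E) is unit, so E = 1.
The clause (A) is unit, so A = 1.
The clause (~D) is unit, so D = 0.
The clause (~B) is unit, so B = 0.
That conflicts with the unit clause (B).
So every satisfying assignment has G = True.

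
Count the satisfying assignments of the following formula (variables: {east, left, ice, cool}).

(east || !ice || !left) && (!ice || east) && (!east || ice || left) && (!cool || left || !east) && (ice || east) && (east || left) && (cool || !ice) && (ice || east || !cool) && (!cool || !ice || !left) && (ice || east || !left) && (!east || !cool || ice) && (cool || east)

There are 2^4 = 16 truth assignments over (east, left, ice, cool).
Check each against the 12 clauses (columns in the order east, left, ice, cool):
  F F F F  ✗ fails (ice || east)
  F F F T  ✗ fails (ice || east)
  F F T F  ✗ fails (!ice || east)
  F F T T  ✗ fails (!ice || east)
  F T F F  ✗ fails (ice || east)
  F T F T  ✗ fails (ice || east)
  F T T F  ✗ fails (east || !ice || !left)
  F T T T  ✗ fails (east || !ice || !left)
  T F F F  ✗ fails (!east || ice || left)
  T F F T  ✗ fails (!east || ice || left)
  T F T F  ✗ fails (cool || !ice)
  T F T T  ✗ fails (!cool || left || !east)
  T T F F  ✓ satisfies all
  T T F T  ✗ fails (!east || !cool || ice)
  T T T F  ✗ fails (cool || !ice)
  T T T T  ✗ fails (!cool || !ice || !left)
1 of the 16 rows is a model.

1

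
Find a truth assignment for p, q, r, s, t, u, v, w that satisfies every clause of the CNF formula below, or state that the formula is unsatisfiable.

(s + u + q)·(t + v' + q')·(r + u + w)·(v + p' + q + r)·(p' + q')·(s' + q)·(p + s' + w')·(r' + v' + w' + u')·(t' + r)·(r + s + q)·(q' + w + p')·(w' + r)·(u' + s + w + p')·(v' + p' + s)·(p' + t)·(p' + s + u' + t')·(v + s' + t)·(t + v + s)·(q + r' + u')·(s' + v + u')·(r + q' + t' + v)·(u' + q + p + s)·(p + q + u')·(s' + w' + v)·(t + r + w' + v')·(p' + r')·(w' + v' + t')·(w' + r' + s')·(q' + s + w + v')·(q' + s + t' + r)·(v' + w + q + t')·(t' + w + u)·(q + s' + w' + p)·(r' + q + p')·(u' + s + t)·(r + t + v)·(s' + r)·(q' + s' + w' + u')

Try p = 0.
Try s = 0.
Try u = 1.
(q) alone gives q = 1.
(t) alone gives t = 1.
(r) alone gives r = 1.
Try v = 0.
All clauses hold; w can take either value.

p: 0, q: 1, r: 1, s: 0, t: 1, u: 1, v: 0, w: 1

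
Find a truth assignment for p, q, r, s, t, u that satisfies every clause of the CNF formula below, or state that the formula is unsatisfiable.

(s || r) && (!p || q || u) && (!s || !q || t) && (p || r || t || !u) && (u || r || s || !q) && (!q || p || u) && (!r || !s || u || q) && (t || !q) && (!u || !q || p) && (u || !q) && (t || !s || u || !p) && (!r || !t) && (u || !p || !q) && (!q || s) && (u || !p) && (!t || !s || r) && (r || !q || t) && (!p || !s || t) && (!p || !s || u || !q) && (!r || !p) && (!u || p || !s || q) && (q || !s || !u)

p=false; q=false; r=true; s=false; t=false; u=false

Branch on s: set s = false.
(r) alone gives r = true.
(!t) alone gives t = false.
(!q) alone gives q = false.
(!p) alone gives p = false.
No clause remains; u is free.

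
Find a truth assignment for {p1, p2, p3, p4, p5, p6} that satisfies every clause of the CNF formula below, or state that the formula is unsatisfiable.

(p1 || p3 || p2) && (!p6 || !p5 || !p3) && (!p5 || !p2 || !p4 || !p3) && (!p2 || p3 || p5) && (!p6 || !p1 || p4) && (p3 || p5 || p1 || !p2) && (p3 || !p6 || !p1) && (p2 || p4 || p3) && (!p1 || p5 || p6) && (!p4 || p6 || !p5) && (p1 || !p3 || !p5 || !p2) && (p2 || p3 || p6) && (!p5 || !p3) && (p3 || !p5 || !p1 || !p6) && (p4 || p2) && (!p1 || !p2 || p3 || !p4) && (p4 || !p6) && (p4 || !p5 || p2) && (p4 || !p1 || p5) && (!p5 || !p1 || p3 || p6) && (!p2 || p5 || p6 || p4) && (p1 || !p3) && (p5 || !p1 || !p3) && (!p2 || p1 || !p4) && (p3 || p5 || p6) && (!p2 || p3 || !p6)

Try p5 = true.
The clause (!p3) is unit, so p3 = false.
Try p1 = false.
The clause (p2) is unit, so p2 = true.
The clause (!p4) is unit, so p4 = false.
The clause (!p6) is unit, so p6 = false.
Every clause now holds.

p1: false,  p2: true,  p3: false,  p4: false,  p5: true,  p6: false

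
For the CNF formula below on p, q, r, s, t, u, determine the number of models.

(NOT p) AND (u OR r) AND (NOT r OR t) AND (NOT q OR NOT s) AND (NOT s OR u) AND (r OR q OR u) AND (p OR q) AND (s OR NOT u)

1

There are 2^6 = 64 truth assignments over (p, q, r, s, t, u).
Split on q. With q = true, the clauses containing q are satisfied and NOT q drops from the rest; 1 of the 2^5 = 32 assignments to the other variables satisfy what remains.
With q = false, by the same count on the reduced clause set, 0 assignments work.
(One model: p=F, q=T, r=T, s=F, t=T, u=F.)
Total: 1 + 0 = 1.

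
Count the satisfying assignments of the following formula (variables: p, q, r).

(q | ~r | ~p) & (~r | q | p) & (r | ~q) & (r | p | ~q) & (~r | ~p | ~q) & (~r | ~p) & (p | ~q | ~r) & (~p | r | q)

1

There are 2^3 = 8 truth assignments over (p, q, r).
Split on r. With r = 1, the clauses containing r are satisfied and ~r drops from the rest; 0 of the 2^2 = 4 assignments to the other variables satisfy what remains.
With r = 0, by the same count on the reduced clause set, 1 assignment works.
Total: 0 + 1 = 1.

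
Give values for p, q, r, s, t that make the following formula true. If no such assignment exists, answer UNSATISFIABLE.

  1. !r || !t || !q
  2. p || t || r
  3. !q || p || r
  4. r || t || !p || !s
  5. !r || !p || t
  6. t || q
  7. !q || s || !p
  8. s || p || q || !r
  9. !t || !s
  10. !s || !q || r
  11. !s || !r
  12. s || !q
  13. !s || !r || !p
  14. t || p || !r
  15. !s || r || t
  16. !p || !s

p: true, q: false, r: false, s: false, t: true

Case t = true:
Unit clause (!s) forces s = false.
Unit clause (!q) forces q = false.
Case p = true:
Every clause is now satisfied; r is unconstrained.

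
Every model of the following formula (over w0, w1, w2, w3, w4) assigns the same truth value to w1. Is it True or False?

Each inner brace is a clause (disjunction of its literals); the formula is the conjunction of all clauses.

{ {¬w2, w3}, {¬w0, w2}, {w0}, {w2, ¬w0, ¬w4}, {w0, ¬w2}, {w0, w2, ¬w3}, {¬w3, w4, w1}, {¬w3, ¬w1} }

False

Suppose w1 = True.
(w0) alone gives w0 = True.
(w2) alone gives w2 = True.
(w3) alone gives w3 = True.
But (¬w3) is also a unit clause — contradiction.
So every satisfying assignment has w1 = False.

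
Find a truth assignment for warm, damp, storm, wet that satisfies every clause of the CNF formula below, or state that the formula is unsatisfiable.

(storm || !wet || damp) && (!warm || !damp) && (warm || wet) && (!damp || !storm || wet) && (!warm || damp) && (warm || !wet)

UNSATISFIABLE

Case warm = false:
Unit clause (wet) forces wet = true.
But (!wet) is also a unit clause — contradiction.
That branch fails; take warm = true instead.
Unit clause (!damp) forces damp = false.
But (damp) is also a unit clause — contradiction.
Both values of warm lead to a conflict.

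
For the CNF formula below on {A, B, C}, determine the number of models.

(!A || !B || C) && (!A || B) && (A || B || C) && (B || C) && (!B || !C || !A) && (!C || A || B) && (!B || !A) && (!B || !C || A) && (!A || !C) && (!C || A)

There are 2^3 = 8 truth assignments over (A, B, C).
Split on B. With B = true, the clauses containing B are satisfied and !B drops from the rest; 1 of the 2^2 = 4 assignments to the other variables satisfy what remains.
With B = false, by the same count on the reduced clause set, 0 assignments work.
(One model: A=F, B=T, C=F.)
Total: 1 + 0 = 1.

1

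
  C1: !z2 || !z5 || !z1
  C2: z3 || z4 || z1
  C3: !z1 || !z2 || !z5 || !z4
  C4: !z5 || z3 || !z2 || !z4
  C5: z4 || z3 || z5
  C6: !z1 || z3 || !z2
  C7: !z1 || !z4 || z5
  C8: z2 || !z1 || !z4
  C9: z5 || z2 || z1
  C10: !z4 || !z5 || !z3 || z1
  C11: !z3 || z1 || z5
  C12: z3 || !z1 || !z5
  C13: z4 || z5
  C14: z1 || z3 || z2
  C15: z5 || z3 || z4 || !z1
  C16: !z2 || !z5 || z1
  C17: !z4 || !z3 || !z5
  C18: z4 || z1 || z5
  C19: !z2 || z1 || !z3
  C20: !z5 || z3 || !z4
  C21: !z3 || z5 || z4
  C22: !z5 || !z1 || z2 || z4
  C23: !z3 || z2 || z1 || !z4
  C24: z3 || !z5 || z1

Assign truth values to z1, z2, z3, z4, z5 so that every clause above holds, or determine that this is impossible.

Try z4 = false.
Unit clause (z5) forces z5 = true.
Try z2 = false.
Unit clause (!z1) forces z1 = false.
Unit clause (z3) forces z3 = true.
All clauses are satisfied.

z1: false, z2: false, z3: true, z4: false, z5: true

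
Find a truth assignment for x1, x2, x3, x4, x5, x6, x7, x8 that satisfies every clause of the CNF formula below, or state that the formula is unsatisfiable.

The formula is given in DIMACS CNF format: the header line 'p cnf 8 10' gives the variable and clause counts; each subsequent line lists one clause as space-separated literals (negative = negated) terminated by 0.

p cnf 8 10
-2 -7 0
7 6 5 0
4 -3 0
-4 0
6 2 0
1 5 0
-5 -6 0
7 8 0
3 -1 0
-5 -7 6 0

(¬x4) alone gives x4 = False.
(¬x3) alone gives x3 = False.
(¬x1) alone gives x1 = False.
(x5) alone gives x5 = True.
(¬x6) alone gives x6 = False.
(x2) alone gives x2 = True.
(¬x7) alone gives x7 = False.
(x8) alone gives x8 = True.
This assignment satisfies each clause.

x1: False; x2: True; x3: False; x4: False; x5: True; x6: False; x7: False; x8: True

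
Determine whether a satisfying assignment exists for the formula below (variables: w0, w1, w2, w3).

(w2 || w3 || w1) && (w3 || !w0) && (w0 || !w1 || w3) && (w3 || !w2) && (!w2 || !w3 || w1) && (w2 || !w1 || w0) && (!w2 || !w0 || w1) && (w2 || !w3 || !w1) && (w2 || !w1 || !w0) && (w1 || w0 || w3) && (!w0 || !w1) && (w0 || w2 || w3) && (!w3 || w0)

Yes, satisfiable

Suppose w3 = true.
The clause (w0) is unit, so w0 = true.
The clause (!w1) is unit, so w1 = false.
The clause (!w2) is unit, so w2 = false.
Every clause now holds.
A satisfying assignment: w0=true,  w1=false,  w2=false,  w3=true.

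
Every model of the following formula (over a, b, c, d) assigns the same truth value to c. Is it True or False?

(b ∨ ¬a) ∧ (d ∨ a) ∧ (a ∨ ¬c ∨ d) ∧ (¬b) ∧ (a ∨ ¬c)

Suppose c = True.
(¬b) alone gives b = False.
(¬a) alone gives a = False.
But (a) is also a unit clause — contradiction.
So every satisfying assignment has c = False.

False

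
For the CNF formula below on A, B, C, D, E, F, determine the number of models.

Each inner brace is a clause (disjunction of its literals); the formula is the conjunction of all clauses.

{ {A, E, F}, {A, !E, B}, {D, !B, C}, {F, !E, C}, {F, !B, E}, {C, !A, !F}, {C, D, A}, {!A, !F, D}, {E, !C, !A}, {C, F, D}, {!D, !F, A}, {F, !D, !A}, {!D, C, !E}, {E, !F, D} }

There are 2^6 = 64 truth assignments over (A, B, C, D, E, F).
Split on F. With F = true, the clauses containing F are satisfied and !F drops from the rest; 3 of the 2^5 = 32 assignments to the other variables satisfy what remains.
With F = false, by the same count on the reduced clause set, 4 assignments work.
(One model: A=F, B=T, C=T, D=F, E=T, F=F.)
Total: 3 + 4 = 7.

7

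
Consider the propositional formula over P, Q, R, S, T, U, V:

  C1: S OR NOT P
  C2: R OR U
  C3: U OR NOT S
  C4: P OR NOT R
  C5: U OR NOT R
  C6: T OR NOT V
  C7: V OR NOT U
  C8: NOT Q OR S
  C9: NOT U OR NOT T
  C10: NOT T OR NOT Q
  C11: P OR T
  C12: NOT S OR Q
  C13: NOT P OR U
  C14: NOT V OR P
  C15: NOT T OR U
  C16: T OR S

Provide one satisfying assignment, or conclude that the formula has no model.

UNSATISFIABLE

Suppose S = true.
(U) alone gives U = true.
(V) alone gives V = true.
(T) alone gives T = true.
But (NOT T) is also a unit clause — contradiction.
Undo S and try S = false.
(NOT P) alone gives P = false.
(NOT R) alone gives R = false.
(U) alone gives U = true.
(V) alone gives V = true.
But (NOT V) is also a unit clause — contradiction.
Both values of S lead to a conflict.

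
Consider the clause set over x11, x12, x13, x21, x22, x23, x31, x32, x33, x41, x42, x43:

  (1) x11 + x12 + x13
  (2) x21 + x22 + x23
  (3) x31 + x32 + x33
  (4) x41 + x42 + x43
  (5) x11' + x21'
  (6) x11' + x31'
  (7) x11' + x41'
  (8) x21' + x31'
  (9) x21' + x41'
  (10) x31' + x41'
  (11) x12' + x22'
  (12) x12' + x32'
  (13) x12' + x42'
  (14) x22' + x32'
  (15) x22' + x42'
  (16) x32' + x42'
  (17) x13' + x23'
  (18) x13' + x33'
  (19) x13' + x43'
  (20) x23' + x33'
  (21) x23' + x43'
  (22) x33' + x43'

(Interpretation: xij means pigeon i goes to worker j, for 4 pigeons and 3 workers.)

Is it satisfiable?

Unsatisfiable

Case x11 = 0:
Case x12 = 1:
Unit clause (x22') forces x22 = 0.
Unit clause (x32') forces x32 = 0.
Unit clause (x42') forces x42 = 0.
Case x21 = 1:
Unit clause (x31') forces x31 = 0.
Unit clause (x33) forces x33 = 1.
Unit clause (x41') forces x41 = 0.
Unit clause (x43) forces x43 = 1.
But (x43') is also a unit clause — contradiction.
Undo x21 and try x21 = 0.
Unit clause (x23) forces x23 = 1.
Unit clause (x13') forces x13 = 0.
Unit clause (x33') forces x33 = 0.
Unit clause (x31) forces x31 = 1.
Unit clause (x41') forces x41 = 0.
Unit clause (x43) forces x43 = 1.
But (x43') is also a unit clause — contradiction.
Neither x21 = 1 nor x21 = 0 works.
Undo x12 and try x12 = 0.
Unit clause (x13) forces x13 = 1.
Unit clause (x23') forces x23 = 0.
Unit clause (x33') forces x33 = 0.
Unit clause (x43') forces x43 = 0.
Case x21 = 1:
Unit clause (x31') forces x31 = 0.
Unit clause (x32) forces x32 = 1.
Unit clause (x41') forces x41 = 0.
Unit clause (x42) forces x42 = 1.
But (x42') is also a unit clause — contradiction.
Undo x21 and try x21 = 0.
Unit clause (x22) forces x22 = 1.
Unit clause (x32') forces x32 = 0.
Unit clause (x31) forces x31 = 1.
Unit clause (x41') forces x41 = 0.
Unit clause (x42) forces x42 = 1.
But (x42') is also a unit clause — contradiction.
Neither x21 = 1 nor x21 = 0 works.
Neither x12 = 1 nor x12 = 0 works.
Undo x11 and try x11 = 1.
Unit clause (x21') forces x21 = 0.
Unit clause (x31') forces x31 = 0.
Unit clause (x41') forces x41 = 0.
Case x22 = 1:
Unit clause (x12') forces x12 = 0.
Unit clause (x32') forces x32 = 0.
Unit clause (x33) forces x33 = 1.
Unit clause (x42') forces x42 = 0.
Unit clause (x43) forces x43 = 1.
But (x43') is also a unit clause — contradiction.
Undo x22 and try x22 = 0.
Unit clause (x23) forces x23 = 1.
Unit clause (x13') forces x13 = 0.
Unit clause (x33') forces x33 = 0.
Unit clause (x32) forces x32 = 1.
Unit clause (x12') forces x12 = 0.
Unit clause (x42') forces x42 = 0.
Unit clause (x43) forces x43 = 1.
But (x43') is also a unit clause — contradiction.
Neither x22 = 1 nor x22 = 0 works.
Neither x11 = 1 nor x11 = 0 works.
No assignment satisfies every clause.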